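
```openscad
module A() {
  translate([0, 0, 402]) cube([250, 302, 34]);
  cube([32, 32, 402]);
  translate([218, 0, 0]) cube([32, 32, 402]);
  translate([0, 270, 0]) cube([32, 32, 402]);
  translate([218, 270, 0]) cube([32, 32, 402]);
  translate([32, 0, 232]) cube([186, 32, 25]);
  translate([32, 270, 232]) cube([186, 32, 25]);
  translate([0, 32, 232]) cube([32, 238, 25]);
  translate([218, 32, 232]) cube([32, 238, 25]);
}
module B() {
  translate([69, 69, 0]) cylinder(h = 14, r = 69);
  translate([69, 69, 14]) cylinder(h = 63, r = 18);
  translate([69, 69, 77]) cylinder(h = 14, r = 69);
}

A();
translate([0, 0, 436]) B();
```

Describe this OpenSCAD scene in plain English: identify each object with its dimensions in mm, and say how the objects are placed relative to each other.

A is a four-legged stool. The seat is a 250×302×34 mm slab whose top surface is at z = 436 mm; four square legs, each 32×32 mm in cross-section, run from the floor (z = 0) to the underside of the seat, each flush with a corner of the seat. Four stretchers, 32 mm wide and 25 mm tall, connect adjacent legs with their undersides at z = 232 mm, each running between the inner faces of the legs it joins and aligned with the legs' outer faces on the other axis.

B is a spool: two coaxial disc flanges of radius 69 mm and thickness 14 mm, joined by a core cylinder of radius 18 mm and height 63 mm. The lower flange rests on z = 0 and the three cylinders share a vertical axis.

The spool is on top of the stool.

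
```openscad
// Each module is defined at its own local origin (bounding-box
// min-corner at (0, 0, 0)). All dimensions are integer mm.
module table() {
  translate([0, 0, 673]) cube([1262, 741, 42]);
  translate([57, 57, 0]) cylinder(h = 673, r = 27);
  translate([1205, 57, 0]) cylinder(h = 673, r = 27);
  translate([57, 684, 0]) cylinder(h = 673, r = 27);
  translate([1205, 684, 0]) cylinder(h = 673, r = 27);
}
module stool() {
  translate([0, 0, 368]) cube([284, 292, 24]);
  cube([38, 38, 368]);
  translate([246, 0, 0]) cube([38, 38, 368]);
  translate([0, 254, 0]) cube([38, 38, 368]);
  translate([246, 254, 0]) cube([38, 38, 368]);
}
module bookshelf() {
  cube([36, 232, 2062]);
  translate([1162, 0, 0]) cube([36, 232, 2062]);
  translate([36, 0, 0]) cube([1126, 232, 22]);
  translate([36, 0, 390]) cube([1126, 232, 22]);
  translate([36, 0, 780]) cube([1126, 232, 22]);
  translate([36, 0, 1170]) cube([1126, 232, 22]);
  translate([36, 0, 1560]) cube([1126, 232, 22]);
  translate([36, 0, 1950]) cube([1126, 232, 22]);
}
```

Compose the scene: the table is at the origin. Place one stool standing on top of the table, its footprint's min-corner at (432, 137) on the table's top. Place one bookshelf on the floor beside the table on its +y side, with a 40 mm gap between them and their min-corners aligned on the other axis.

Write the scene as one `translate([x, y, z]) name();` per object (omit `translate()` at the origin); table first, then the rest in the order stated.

table();
translate([432, 137, 715]) stool();
translate([0, 781, 0]) bookshelf();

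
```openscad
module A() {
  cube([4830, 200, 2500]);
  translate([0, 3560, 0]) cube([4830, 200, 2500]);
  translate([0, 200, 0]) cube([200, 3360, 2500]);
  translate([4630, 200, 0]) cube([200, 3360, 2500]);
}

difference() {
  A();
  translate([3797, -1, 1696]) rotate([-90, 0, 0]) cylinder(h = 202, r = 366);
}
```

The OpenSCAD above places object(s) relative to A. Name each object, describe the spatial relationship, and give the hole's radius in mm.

A is a house frame. The house frame has a circular hole through its front wall. The hole's radius is 366 mm.

The subtracted cylinder has r = 366 mm.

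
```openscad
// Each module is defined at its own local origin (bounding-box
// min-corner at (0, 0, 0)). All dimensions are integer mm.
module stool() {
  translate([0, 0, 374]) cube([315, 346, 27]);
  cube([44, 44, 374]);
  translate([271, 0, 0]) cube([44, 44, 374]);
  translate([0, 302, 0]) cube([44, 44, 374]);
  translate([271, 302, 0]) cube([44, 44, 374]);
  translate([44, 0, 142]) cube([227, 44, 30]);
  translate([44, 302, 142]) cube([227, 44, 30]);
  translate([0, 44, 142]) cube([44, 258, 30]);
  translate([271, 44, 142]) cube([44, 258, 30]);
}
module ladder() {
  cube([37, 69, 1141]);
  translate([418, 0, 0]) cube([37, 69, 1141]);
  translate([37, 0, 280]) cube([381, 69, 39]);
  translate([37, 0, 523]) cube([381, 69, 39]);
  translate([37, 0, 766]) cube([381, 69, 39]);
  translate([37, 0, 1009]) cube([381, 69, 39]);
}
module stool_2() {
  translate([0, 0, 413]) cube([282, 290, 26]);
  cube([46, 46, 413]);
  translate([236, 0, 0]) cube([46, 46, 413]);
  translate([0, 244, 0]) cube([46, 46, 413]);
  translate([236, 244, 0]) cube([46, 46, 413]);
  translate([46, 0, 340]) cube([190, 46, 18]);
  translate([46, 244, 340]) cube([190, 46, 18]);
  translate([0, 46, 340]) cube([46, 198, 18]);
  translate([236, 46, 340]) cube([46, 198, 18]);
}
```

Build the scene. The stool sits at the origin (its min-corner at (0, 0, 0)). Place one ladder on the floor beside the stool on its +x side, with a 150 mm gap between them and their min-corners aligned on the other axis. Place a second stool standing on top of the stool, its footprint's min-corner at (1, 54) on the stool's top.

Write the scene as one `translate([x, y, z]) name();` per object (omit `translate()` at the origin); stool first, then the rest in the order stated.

stool();
translate([465, 0, 0]) ladder();
translate([1, 54, 401]) stool_2();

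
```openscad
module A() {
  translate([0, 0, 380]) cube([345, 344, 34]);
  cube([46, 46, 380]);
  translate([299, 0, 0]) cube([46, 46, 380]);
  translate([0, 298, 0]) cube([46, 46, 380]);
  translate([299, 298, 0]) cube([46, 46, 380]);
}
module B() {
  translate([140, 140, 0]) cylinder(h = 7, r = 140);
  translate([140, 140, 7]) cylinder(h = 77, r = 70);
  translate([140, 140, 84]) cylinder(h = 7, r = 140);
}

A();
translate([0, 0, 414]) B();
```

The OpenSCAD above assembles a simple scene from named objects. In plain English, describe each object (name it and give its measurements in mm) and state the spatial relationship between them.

A is a four-legged stool. The seat is a 345×344×34 mm slab whose top surface is at z = 414 mm; four square legs, each 46×46 mm in cross-section, run from the floor (z = 0) to the underside of the seat, each flush with a corner of the seat.

B is a spool: two coaxial disc flanges of radius 140 mm and thickness 7 mm, joined by a core cylinder of radius 70 mm and height 77 mm. The lower flange rests on z = 0 and the three cylinders share a vertical axis.

The spool is on top of the stool.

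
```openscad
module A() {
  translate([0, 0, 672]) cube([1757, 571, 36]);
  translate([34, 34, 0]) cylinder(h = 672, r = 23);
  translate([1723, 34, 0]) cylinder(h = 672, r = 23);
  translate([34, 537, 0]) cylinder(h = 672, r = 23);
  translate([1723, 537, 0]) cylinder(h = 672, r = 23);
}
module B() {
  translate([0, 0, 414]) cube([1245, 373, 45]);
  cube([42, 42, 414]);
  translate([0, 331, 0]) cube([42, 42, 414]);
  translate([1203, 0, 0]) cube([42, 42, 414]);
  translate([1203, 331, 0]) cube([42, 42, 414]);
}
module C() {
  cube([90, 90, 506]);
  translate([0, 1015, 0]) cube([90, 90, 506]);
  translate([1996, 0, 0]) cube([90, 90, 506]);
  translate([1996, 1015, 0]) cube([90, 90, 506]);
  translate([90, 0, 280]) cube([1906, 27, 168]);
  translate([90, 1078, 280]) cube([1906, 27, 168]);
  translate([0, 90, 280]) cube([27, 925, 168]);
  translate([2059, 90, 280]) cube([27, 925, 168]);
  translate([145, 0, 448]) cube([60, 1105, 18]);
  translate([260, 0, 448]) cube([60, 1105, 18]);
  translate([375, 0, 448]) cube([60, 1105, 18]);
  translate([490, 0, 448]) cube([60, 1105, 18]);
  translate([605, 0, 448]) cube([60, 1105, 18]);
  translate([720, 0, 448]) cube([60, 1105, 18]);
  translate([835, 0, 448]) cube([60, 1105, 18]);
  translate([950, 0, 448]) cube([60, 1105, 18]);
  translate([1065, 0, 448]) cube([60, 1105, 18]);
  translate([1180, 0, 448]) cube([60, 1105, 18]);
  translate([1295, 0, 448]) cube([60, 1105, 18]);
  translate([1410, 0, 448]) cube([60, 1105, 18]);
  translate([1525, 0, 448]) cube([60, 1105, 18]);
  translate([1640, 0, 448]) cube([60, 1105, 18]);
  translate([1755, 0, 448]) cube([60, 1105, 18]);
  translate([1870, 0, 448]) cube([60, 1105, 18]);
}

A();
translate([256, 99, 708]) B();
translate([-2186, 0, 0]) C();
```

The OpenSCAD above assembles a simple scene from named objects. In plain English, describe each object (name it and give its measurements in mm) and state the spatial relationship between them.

A is a table: top 1757 mm (x) × 571 mm (y), 36 mm thick, upper face at z = 708 mm, on four round legs of 46 mm diameter, each leg's bounding box inset 11 mm from the nearest pair of top edges, running from z = 0 to the bottom of the top.

B is a long wooden bench with a 1245 mm (x) × 373 mm (y) seat, 45 mm thick, its top surface 459 mm above the floor. Four 42 mm square legs at the seat corners, flush with the edges, run from z = 0 to the seat underside.

C is a bed frame 2086 mm long (x) by 1105 mm wide (y). Four 90×90 mm corner posts, 506 mm tall, at the corners of the footprint. Four rails of 27 mm thickness and 168 mm height run between adjacent posts with their undersides at z = 280 mm, their outer faces flush with the outside of the frame (the two x-running rails run between the posts' inner faces; the two y-running rails run between the posts' inner faces). 16 slats, each 60 mm wide (x) and 18 mm thick, lie across the top of the two x-running rails, running the full 1105 mm width of the frame in y; the slats are evenly spaced along x between the inner faces of the end posts with equal gaps (rounded down to the nearest mm) at the −x end and between each pair — any rounding remainder accumulates at the +x end.

The bench is on top of the table, centred. The bed frame is on the floor beside the table on its −x side.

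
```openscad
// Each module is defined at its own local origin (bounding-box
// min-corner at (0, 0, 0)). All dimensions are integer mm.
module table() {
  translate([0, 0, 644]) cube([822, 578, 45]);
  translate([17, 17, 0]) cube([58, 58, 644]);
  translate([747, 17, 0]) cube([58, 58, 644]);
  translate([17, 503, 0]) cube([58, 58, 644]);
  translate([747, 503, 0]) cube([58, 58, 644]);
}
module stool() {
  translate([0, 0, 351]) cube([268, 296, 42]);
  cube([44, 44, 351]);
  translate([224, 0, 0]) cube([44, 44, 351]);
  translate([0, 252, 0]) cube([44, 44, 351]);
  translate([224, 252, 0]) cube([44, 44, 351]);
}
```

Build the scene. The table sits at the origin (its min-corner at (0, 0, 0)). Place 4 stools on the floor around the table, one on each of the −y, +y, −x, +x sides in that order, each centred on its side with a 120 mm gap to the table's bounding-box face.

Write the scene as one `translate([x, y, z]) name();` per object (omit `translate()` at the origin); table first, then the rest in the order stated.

table();
translate([277, -416, 0]) stool();
translate([277, 698, 0]) stool();
translate([-388, 141, 0]) stool();
translate([942, 141, 0]) stool();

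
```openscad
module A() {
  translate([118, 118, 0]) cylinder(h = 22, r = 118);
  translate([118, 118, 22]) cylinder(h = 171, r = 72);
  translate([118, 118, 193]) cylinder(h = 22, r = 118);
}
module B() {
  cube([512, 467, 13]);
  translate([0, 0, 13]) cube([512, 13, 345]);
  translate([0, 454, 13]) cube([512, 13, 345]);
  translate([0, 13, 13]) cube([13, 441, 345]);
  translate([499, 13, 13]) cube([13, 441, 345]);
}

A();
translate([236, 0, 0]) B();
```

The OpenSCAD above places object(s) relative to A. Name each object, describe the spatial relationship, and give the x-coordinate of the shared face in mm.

A is a spool. B is an open box. The open box is against the spool's +x side, with their −y faces flush. The x-coordinate of the shared face is 236 mm.

The spool's +x face and the open box's −x face are both at x = 236 mm.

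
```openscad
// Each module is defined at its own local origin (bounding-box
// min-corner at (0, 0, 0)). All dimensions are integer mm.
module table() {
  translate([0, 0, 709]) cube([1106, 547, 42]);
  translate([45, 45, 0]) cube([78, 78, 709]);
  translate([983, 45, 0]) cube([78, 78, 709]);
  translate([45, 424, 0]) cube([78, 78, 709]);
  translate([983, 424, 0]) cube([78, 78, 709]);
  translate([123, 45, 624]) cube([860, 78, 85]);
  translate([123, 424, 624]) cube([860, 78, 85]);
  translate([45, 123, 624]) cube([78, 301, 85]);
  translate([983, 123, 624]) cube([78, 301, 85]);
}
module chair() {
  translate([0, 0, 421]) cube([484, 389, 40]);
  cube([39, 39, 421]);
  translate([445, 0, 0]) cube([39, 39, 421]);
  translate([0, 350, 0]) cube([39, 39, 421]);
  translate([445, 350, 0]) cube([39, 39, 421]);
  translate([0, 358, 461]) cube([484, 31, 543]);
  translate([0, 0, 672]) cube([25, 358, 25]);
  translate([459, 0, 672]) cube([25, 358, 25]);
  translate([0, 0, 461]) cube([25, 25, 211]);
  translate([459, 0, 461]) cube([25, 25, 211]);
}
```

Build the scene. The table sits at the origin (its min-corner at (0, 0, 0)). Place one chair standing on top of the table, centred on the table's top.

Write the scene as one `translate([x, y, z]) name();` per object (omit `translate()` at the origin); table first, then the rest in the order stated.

table();
translate([311, 79, 751]) chair();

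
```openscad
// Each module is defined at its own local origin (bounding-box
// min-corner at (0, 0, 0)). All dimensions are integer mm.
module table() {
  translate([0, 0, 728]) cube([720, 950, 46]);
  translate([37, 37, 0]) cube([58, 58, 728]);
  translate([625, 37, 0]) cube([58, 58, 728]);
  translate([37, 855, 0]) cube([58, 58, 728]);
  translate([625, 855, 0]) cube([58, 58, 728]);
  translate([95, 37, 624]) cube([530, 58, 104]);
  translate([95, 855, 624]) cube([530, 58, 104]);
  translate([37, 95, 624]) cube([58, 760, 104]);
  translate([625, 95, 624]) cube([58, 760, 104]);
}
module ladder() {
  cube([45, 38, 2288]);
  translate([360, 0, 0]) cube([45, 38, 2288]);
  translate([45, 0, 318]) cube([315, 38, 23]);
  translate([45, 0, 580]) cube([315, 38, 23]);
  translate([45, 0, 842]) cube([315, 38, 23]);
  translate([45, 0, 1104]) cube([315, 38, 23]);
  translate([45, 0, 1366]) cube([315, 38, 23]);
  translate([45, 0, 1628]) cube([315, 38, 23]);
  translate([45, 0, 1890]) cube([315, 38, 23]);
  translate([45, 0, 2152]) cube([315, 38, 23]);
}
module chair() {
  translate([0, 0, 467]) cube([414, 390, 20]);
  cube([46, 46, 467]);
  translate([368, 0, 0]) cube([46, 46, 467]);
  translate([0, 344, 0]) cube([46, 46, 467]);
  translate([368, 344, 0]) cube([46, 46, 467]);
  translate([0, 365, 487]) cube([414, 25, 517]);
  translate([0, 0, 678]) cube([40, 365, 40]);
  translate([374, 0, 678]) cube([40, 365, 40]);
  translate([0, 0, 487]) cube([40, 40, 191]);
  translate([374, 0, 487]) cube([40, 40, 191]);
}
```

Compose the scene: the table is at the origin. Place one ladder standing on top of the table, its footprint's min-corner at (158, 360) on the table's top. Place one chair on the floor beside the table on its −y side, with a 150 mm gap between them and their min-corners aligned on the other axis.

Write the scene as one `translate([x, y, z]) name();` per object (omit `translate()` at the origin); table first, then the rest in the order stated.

table();
translate([158, 360, 774]) ladder();
translate([0, -540, 0]) chair();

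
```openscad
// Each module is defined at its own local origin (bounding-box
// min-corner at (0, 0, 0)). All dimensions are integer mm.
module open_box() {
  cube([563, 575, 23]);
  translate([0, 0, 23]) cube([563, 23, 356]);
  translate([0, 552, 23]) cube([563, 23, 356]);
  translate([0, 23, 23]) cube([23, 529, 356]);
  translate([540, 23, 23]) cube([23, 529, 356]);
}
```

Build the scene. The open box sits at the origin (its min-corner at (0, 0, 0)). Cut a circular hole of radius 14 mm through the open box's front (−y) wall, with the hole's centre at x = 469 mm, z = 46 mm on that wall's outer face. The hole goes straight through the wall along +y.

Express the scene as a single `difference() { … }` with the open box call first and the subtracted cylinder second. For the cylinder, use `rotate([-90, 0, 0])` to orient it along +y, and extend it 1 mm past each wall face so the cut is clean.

difference() {
  open_box();
  translate([469, -1, 46]) rotate([-90, 0, 0]) cylinder(h = 25, r = 14);
}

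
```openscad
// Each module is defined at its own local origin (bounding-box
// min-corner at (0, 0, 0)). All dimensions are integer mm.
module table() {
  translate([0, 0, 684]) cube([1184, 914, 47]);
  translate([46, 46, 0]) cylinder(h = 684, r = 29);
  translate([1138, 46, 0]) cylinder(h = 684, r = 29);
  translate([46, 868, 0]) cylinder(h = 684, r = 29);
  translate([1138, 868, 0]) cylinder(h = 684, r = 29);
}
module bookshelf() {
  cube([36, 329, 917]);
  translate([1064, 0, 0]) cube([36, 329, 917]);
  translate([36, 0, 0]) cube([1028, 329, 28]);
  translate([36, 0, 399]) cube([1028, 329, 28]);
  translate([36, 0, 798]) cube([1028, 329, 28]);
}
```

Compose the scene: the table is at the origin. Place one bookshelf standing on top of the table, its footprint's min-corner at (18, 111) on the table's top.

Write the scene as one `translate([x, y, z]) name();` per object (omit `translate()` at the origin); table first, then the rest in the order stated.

table();
translate([18, 111, 731]) bookshelf();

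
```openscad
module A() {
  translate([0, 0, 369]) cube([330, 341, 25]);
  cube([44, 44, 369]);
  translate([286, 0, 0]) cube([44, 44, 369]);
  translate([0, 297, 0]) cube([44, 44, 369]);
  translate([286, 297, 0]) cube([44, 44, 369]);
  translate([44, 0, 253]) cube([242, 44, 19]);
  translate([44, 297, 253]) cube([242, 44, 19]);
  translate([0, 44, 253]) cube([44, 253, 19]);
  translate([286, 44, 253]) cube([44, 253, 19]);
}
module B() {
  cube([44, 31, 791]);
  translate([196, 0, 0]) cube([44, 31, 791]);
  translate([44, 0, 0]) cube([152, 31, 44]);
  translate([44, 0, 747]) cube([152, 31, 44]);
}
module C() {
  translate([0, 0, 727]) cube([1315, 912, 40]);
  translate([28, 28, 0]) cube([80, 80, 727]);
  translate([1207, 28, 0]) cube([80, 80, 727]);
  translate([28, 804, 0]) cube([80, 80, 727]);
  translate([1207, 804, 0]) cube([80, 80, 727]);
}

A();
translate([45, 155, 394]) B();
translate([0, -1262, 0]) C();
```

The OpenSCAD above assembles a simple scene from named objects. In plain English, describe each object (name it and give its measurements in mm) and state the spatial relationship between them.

A is a four-legged stool. The seat is a 330×341×25 mm slab whose top surface is at z = 394 mm; four square legs, each 44×44 mm in cross-section, run from the floor (z = 0) to the underside of the seat, each flush with a corner of the seat. Four stretchers, 44 mm wide and 19 mm tall, connect adjacent legs with their undersides at z = 253 mm, each running between the inner faces of the legs it joins and aligned with the legs' outer faces on the other axis.

B is a picture frame with a 152×703 mm rectangular opening (x by z) and a uniform 44 mm border on every side. Frame depth is 31 mm along y. It is built from two vertical stiles running the full outside height and two horizontal rails spanning the gap between the stiles.

C is a table with a 1315×912 mm rectangular top, 40 mm thick, top surface at z = 767 mm, supported by four 80×80 mm square legs, each inset 28 mm from the nearest pair of top edges, running from the floor.

The picture frame is on top of the stool, centred. The table is on the floor beside the stool on its −y side.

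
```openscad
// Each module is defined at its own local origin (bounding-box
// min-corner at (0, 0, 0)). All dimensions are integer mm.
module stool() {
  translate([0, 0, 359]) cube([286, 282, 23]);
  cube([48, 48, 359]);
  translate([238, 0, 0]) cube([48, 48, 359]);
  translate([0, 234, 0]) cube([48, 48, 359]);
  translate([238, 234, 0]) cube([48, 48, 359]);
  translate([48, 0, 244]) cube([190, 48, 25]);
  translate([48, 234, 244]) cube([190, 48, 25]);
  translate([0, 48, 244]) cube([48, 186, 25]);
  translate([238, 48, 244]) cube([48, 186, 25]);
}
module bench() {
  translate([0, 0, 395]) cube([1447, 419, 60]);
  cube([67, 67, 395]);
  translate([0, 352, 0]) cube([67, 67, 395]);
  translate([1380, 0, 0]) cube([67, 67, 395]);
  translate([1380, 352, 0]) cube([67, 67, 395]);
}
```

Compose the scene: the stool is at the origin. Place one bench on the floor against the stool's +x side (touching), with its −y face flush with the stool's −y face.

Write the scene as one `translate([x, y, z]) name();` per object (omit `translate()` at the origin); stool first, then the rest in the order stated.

stool();
translate([286, 0, 0]) bench();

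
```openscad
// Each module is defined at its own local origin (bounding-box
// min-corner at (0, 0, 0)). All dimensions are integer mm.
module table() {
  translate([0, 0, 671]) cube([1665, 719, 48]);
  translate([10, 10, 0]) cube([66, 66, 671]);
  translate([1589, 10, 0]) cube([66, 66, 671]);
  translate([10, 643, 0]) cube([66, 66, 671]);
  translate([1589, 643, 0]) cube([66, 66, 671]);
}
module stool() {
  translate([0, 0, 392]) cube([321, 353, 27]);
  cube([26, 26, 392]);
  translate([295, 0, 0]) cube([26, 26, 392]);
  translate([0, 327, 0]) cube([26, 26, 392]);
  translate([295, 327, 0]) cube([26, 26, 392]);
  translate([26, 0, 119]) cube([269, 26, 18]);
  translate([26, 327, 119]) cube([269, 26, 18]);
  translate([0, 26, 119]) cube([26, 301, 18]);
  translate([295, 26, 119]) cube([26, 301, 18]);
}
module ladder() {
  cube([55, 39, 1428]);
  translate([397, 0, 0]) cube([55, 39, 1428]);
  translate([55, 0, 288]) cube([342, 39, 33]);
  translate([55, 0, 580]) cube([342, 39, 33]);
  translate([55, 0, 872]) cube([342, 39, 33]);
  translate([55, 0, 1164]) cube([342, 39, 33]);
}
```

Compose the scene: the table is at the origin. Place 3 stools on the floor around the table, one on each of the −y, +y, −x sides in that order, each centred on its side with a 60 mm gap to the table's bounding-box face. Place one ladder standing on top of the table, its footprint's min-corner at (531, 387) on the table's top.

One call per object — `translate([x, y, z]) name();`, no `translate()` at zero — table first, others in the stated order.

table();
translate([672, -413, 0]) stool();
translate([672, 779, 0]) stool();
translate([-381, 183, 0]) stool();
translate([531, 387, 719]) ladder();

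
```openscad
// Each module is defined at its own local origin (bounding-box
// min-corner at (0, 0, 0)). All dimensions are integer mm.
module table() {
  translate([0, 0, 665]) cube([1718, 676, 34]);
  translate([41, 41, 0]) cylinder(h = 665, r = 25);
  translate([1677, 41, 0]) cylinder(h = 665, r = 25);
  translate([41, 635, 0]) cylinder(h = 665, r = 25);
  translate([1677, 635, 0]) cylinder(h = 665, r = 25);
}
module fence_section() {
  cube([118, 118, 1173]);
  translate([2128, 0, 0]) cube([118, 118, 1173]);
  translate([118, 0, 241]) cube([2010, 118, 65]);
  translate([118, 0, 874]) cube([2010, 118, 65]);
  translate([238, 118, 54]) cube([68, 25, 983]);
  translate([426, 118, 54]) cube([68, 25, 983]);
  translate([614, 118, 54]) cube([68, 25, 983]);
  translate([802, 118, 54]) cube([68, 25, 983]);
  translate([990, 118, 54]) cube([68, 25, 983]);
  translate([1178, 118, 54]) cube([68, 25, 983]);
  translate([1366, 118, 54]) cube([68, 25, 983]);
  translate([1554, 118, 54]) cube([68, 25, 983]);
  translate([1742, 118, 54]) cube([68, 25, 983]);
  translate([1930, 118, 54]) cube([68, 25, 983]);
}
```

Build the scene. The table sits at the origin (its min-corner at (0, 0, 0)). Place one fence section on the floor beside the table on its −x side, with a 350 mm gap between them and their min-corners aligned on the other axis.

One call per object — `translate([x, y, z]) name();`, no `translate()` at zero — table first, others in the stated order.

table();
translate([-2596, 0, 0]) fence_section();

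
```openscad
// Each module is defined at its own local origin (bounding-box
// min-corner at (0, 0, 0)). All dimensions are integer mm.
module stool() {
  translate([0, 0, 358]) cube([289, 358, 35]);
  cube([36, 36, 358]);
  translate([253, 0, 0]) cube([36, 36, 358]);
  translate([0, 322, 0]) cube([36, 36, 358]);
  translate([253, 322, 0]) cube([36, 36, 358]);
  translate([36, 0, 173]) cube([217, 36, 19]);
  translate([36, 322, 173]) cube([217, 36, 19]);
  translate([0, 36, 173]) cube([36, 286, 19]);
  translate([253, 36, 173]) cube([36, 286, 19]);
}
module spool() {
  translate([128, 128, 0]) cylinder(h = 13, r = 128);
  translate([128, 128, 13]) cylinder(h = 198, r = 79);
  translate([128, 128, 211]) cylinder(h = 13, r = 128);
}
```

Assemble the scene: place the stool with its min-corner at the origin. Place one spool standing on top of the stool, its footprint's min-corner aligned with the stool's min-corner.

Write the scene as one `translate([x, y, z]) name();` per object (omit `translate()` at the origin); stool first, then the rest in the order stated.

stool();
translate([0, 0, 393]) spool();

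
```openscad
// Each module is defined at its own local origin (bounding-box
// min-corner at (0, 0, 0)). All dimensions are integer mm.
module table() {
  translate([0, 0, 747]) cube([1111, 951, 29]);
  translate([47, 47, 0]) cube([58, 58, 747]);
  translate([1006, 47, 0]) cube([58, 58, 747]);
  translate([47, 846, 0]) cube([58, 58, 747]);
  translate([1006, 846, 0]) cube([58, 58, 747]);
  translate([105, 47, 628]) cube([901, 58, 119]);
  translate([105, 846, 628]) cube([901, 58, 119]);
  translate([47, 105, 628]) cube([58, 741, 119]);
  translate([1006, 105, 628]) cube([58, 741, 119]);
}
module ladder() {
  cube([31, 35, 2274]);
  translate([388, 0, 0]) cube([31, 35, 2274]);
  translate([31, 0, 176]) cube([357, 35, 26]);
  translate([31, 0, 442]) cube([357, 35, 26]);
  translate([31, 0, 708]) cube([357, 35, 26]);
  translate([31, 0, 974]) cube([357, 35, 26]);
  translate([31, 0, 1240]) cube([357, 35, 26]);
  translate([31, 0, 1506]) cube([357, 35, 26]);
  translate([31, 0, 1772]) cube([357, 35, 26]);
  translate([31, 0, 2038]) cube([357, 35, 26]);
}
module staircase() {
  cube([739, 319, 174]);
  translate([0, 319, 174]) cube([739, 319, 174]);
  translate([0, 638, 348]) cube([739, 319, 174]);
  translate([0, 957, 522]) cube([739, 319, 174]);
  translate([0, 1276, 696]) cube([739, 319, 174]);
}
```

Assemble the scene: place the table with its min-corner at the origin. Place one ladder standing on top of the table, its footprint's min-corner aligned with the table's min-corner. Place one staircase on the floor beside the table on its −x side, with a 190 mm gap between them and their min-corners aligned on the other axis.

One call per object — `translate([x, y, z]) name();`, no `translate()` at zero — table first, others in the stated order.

table();
translate([0, 0, 776]) ladder();
translate([-929, 0, 0]) staircase();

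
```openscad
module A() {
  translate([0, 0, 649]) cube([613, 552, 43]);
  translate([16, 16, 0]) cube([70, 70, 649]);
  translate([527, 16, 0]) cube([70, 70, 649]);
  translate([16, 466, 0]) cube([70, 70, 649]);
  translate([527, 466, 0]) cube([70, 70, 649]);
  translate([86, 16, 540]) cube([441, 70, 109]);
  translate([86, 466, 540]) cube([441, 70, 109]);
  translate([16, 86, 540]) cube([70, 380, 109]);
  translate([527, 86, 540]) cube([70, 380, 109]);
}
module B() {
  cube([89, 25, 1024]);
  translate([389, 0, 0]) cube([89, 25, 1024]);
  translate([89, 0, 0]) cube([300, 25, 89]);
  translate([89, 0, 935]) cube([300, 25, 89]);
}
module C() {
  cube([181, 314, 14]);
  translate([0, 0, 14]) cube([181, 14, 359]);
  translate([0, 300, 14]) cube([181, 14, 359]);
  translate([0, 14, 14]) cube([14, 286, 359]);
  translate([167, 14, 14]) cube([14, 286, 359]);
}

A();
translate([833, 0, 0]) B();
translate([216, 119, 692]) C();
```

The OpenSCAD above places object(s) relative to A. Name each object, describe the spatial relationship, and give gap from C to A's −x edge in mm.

A is a table. B is a picture frame. C is an open box. The picture frame is on the floor beside the table on its +x side. The open box is on top of the table, centred. The gap from the open box to the table's −x edge is 216 mm.

The open box's min-x is at 216; the table's min-x is 0; gap = 216 mm.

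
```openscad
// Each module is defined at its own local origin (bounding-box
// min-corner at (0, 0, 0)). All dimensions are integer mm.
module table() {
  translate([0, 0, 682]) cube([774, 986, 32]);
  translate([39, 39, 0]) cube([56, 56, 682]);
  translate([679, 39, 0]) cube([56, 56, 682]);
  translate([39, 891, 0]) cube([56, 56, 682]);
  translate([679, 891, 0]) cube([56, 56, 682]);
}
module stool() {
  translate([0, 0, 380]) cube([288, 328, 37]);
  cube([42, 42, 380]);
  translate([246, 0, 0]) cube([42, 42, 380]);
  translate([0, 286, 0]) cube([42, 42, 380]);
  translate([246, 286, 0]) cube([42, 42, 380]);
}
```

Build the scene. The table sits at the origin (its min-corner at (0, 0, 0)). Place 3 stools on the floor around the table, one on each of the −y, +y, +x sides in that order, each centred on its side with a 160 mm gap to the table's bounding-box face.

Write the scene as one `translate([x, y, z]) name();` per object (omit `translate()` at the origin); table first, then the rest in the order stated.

table();
translate([243, -488, 0]) stool();
translate([243, 1146, 0]) stool();
translate([934, 329, 0]) stool();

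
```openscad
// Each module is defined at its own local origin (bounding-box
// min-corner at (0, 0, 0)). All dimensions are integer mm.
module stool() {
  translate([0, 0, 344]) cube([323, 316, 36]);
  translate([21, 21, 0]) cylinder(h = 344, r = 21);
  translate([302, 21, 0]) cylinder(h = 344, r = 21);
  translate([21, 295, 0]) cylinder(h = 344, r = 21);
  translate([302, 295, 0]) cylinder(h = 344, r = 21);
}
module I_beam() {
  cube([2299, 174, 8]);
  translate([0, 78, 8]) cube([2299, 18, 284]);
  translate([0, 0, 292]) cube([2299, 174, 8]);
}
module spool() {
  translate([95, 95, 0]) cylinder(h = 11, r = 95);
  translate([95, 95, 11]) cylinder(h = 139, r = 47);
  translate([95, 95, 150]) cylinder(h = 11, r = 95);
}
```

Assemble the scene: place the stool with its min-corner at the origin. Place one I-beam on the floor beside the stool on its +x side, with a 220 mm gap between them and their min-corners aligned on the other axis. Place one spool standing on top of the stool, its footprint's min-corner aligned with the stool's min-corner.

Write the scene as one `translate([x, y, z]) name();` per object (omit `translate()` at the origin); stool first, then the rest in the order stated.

stool();
translate([543, 0, 0]) I_beam();
translate([0, 0, 380]) spool();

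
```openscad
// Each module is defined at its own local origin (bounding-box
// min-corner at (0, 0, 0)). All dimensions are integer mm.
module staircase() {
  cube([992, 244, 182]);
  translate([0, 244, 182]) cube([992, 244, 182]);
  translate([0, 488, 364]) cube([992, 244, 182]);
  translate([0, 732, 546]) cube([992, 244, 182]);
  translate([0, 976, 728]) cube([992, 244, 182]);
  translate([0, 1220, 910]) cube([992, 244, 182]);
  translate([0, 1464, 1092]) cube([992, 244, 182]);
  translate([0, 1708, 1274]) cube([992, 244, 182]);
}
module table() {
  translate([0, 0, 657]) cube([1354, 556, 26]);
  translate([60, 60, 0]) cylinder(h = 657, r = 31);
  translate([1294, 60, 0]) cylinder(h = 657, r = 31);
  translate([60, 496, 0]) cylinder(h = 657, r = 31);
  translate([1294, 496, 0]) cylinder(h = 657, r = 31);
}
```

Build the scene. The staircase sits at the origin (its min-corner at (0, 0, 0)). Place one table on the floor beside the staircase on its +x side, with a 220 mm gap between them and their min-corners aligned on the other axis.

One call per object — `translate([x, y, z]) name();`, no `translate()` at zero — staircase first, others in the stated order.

staircase();
translate([1212, 0, 0]) table();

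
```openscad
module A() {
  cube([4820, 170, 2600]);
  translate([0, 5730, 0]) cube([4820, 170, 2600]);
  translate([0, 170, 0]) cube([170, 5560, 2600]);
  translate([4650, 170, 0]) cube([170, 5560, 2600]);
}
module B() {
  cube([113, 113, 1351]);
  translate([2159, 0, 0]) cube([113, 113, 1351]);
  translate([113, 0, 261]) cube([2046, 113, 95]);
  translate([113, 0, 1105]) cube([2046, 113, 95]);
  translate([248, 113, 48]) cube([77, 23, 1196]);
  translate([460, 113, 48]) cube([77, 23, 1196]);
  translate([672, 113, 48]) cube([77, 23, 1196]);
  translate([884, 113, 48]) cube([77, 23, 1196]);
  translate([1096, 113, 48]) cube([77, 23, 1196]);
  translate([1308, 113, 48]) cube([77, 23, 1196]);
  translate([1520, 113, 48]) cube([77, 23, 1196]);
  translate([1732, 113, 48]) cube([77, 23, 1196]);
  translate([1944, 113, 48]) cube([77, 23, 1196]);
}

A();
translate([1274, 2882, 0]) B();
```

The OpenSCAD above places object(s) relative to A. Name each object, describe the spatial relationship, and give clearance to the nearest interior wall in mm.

A is a house frame. B is a fence section. The fence section sits inside the house frame, centred. The clearance to the nearest interior wall is 1104 mm.

Clearances: x = 1104, y = 2712; minimum 1104 mm.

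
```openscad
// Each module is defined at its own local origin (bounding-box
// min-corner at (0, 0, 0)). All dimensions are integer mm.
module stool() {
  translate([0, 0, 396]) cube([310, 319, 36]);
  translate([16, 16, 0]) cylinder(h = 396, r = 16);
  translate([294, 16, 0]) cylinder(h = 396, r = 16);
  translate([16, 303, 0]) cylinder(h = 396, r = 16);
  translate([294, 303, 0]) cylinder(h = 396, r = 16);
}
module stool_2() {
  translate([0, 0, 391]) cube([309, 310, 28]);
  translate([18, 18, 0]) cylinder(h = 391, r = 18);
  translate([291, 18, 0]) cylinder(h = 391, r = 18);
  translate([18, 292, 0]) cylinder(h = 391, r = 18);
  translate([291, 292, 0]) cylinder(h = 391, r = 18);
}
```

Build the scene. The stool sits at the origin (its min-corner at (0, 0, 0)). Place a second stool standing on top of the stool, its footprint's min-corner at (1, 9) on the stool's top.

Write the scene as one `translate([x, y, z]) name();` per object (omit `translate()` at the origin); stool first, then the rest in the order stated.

stool();
translate([1, 9, 432]) stool_2();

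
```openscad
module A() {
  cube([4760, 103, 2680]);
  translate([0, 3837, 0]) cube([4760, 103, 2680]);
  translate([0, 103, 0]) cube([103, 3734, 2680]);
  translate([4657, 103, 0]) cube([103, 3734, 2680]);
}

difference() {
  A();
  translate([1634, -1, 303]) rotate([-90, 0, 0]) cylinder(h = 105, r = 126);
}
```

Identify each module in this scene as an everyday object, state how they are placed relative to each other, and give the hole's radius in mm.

A is a house frame. The house frame has a circular hole through its front wall. The hole's radius is 126 mm.

The subtracted cylinder has r = 126 mm.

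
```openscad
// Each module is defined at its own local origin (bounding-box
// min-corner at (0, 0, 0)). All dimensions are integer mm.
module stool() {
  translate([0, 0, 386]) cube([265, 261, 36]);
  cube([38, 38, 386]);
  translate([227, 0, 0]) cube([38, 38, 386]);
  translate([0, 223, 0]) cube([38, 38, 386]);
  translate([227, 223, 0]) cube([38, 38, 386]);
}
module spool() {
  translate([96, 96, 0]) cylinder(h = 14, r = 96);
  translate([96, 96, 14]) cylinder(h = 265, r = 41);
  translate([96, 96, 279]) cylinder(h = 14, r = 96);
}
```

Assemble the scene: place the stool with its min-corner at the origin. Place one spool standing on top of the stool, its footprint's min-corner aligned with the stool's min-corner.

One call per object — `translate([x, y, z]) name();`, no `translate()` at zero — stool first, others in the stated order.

stool();
translate([0, 0, 422]) spool();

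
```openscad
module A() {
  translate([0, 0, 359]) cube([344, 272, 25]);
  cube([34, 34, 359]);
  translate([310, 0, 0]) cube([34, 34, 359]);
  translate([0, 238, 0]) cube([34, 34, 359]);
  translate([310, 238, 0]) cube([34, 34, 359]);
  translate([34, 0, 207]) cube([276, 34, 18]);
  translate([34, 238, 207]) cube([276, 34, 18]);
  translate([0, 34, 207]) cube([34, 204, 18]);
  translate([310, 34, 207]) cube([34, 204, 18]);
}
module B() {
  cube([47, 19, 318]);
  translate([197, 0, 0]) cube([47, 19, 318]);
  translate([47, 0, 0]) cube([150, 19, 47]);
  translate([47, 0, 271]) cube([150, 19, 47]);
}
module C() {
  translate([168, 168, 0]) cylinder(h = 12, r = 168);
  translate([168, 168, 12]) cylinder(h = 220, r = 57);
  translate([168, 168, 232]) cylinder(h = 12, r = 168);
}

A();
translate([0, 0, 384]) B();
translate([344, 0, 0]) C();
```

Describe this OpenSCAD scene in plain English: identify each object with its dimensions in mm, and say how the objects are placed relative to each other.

A is a simple wooden stool: a rectangular seat 344 mm (x) by 272 mm (y), 25 mm thick, top face at z = 384 mm, on four square legs, each 34×34 mm in cross-section. The legs rest on z = 0, each flush with a corner of the seat. Four stretchers, 34 mm wide and 18 mm tall, connect adjacent legs with their undersides at z = 207 mm, each running between the inner faces of the legs it joins and aligned with the legs' outer faces on the other axis.

B is a rectangular picture frame lying in the x–z plane (depth along y). The opening is 150 mm wide (x) by 224 mm tall (z), surrounded by a border 47 mm wide on all four sides. The frame is 19 mm deep and is made of two full-height vertical stiles with two horizontal rails fitted between them.

C is a spool: two coaxial disc flanges of radius 168 mm and thickness 12 mm, joined by a core cylinder of radius 57 mm and height 220 mm. The lower flange rests on z = 0 and the three cylinders share a vertical axis.

The picture frame is on top of the stool. The spool is against the stool's +x side, with their −y faces flush.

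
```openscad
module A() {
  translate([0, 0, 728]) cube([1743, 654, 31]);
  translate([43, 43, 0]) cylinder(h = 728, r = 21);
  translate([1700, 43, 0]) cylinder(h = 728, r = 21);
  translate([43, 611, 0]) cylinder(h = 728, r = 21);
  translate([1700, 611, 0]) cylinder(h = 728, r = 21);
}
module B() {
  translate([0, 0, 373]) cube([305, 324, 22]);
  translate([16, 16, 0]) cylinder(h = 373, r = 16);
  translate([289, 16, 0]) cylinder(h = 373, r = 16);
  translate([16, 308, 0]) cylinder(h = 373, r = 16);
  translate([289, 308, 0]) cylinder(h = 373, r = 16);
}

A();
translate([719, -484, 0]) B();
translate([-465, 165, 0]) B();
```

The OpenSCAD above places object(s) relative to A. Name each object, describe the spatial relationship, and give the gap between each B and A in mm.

A is a table. B is a stool. Two stools sit around the table at the −y, −x sides. The gap between each stool and the table is 160 mm.

Each stool's nearest face is 160 mm from the table's bounding box.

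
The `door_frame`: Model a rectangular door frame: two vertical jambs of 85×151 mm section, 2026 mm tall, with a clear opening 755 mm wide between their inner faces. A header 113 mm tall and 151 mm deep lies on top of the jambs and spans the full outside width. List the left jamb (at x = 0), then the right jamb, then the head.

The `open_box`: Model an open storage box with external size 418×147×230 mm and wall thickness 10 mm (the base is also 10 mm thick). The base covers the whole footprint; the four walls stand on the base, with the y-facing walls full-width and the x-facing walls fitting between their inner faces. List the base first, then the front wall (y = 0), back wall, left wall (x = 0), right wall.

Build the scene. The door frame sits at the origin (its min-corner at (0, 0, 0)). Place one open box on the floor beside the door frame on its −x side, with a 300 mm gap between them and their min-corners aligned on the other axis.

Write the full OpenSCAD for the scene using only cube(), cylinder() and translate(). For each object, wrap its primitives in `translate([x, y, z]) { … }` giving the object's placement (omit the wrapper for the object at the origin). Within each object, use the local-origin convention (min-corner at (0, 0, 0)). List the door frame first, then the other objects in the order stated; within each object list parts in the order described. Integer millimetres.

cube([85, 151, 2026]);
translate([840, 0, 0]) cube([85, 151, 2026]);
translate([0, 0, 2026]) cube([925, 151, 113]);
translate([-718, 0, 0]) {
  cube([418, 147, 10]);
  translate([0, 0, 10]) cube([418, 10, 220]);
  translate([0, 137, 10]) cube([418, 10, 220]);
  translate([0, 10, 10]) cube([10, 127, 220]);
  translate([408, 10, 10]) cube([10, 127, 220]);
}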